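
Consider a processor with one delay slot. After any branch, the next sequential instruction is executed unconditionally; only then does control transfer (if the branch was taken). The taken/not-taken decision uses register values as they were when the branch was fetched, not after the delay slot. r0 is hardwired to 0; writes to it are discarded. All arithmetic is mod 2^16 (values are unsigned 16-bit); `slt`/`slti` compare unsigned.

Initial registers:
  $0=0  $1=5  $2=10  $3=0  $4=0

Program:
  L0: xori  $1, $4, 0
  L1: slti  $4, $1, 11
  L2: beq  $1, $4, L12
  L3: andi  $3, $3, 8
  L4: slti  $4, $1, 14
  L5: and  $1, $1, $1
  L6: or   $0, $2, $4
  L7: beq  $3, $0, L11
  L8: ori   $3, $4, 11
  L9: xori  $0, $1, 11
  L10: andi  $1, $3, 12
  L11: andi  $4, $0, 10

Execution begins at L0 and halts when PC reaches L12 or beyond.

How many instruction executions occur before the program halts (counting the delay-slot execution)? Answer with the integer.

PC=0  xori  $1, $4, 0        | $0=0 $1=0 $2=10 $3=0 $4=0
PC=1  slti  $4, $1, 11       | $0=0 $1=0 $2=10 $3=0 $4=1
PC=2  beq  $1, $4, L12       | $0=0 $1=0 $2=10 $3=0 $4=1  [not taken]
PC=3  andi  $3, $3, 8        | $0=0 $1=0 $2=10 $3=0 $4=1
PC=4  slti  $4, $1, 14       | $0=0 $1=0 $2=10 $3=0 $4=1
PC=5  and  $1, $1, $1        | $0=0 $1=0 $2=10 $3=0 $4=1
PC=6  or   $0, $2, $4        | $0=0 $1=0 $2=10 $3=0 $4=1
PC=7  beq  $3, $0, L11       | $0=0 $1=0 $2=10 $3=0 $4=1  [TAKEN]
PC=8  ori   $3, $4, 11       | $0=0 $1=0 $2=10 $3=11 $4=1
PC=11 andi  $4, $0, 10       | $0=0 $1=0 $2=10 $3=11 $4=0

10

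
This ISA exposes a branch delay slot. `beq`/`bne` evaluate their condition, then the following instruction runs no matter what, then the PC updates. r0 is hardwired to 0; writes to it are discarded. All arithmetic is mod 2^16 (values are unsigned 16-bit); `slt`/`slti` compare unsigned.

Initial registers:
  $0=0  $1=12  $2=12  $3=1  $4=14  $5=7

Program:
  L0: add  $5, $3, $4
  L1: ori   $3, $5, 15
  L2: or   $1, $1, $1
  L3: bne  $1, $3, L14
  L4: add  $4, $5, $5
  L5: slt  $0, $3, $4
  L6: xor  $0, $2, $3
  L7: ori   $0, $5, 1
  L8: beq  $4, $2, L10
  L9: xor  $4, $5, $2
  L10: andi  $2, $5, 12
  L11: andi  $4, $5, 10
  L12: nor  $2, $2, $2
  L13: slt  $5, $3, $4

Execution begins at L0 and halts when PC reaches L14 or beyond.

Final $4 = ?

30

PC=0  add  $5, $3, $4        | $0=0 $1=12 $2=12 $3=1 $4=14 $5=15
PC=1  ori   $3, $5, 15       | $0=0 $1=12 $2=12 $3=15 $4=14 $5=15
PC=2  or   $1, $1, $1        | $0=0 $1=12 $2=12 $3=15 $4=14 $5=15
PC=3  bne  $1, $3, L14       | $0=0 $1=12 $2=12 $3=15 $4=14 $5=15  [TAKEN]
PC=4  add  $4, $5, $5        | $0=0 $1=12 $2=12 $3=15 $4=30 $5=15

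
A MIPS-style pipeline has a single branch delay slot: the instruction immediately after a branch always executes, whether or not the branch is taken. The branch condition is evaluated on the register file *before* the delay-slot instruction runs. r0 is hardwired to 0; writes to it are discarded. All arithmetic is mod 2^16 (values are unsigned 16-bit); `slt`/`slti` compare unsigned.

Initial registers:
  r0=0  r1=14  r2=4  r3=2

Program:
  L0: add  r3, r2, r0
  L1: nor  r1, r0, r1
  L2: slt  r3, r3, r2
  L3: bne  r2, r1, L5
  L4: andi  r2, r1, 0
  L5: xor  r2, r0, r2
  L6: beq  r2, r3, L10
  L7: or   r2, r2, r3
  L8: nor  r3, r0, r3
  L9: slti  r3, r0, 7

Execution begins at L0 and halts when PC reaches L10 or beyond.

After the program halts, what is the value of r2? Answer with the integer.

PC=0  add  r3, r2, r0        | r0=0 r1=14 r2=4 r3=4
PC=1  nor  r1, r0, r1        | r0=0 r1=65521 r2=4 r3=4
PC=2  slt  r3, r3, r2        | r0=0 r1=65521 r2=4 r3=0
PC=3  bne  r2, r1, L5        | r0=0 r1=65521 r2=4 r3=0  [TAKEN]
PC=4  andi  r2, r1, 0        | r0=0 r1=65521 r2=0 r3=0
PC=5  xor  r2, r0, r2        | r0=0 r1=65521 r2=0 r3=0
PC=6  beq  r2, r3, L10       | r0=0 r1=65521 r2=0 r3=0  [TAKEN]
PC=7  or   r2, r2, r3        | r0=0 r1=65521 r2=0 r3=0

0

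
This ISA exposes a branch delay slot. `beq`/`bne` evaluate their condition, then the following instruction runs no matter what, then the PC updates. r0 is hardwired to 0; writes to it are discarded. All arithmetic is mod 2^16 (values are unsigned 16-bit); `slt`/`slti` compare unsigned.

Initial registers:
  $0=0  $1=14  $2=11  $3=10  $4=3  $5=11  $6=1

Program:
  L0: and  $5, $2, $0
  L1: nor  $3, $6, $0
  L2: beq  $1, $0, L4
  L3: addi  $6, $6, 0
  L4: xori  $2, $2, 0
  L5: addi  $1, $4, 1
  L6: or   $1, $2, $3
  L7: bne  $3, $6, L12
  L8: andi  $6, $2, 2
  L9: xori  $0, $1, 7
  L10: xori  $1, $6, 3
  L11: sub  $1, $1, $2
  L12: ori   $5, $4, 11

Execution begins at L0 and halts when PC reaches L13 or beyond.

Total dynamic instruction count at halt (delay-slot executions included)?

  step pc=0: and  $5, $2, $0  regs=(0,14,11,10,3,0,1)
  step pc=1: nor  $3, $6, $0  regs=(0,14,11,65534,3,0,1)
  step pc=2: beq  $1, $0, L4  cond=F  regs=(0,14,11,65534,3,0,1)
  step pc=3: addi  $6, $6, 0  regs=(0,14,11,65534,3,0,1)
  step pc=4: xori  $2, $2, 0  regs=(0,14,11,65534,3,0,1)
  step pc=5: addi  $1, $4, 1  regs=(0,4,11,65534,3,0,1)
  step pc=6: or   $1, $2, $3  regs=(0,65535,11,65534,3,0,1)
  step pc=7: bne  $3, $6, L12  cond=T  regs=(0,65535,11,65534,3,0,1)
  step pc=8: andi  $6, $2, 2  regs=(0,65535,11,65534,3,0,2)
  step pc=12: ori   $5, $4, 11  regs=(0,65535,11,65534,3,11,2)

10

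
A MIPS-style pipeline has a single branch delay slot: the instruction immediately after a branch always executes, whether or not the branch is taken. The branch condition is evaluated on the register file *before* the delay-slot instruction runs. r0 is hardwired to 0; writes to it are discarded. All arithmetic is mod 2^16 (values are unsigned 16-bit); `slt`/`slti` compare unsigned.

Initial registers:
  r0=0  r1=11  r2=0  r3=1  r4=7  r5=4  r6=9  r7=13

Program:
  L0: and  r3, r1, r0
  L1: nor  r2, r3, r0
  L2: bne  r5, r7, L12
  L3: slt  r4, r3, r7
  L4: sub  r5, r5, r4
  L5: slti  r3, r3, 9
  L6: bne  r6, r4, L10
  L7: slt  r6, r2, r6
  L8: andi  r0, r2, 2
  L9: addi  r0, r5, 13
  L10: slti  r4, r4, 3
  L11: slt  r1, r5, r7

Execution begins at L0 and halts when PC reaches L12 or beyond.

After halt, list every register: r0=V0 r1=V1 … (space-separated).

#0 and  r3, r1, r0 ; 0/11/0/0/7/4/9/13
#1 nor  r2, r3, r0 ; 0/11/65535/0/7/4/9/13
#2 bne  r5, r7, L12 ; 0/11/65535/0/7/4/9/13 ; →target
#3 slt  r4, r3, r7 ; 0/11/65535/0/1/4/9/13

r0=0 r1=11 r2=65535 r3=0 r4=1 r5=4 r6=9 r7=13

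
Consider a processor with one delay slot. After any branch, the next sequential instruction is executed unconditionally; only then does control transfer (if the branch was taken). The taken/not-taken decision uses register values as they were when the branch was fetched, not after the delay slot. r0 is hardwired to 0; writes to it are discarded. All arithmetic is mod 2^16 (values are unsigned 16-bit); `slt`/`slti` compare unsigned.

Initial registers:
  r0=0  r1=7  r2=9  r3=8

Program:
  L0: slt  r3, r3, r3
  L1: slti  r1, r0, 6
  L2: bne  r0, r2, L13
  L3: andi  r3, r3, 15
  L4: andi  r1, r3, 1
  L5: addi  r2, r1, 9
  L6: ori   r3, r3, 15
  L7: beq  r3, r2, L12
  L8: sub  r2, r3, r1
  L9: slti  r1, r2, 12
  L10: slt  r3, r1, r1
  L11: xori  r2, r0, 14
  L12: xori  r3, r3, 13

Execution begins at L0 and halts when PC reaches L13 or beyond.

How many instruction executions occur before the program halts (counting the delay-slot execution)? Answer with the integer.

  step pc=0: slt  r3, r3, r3  regs=(0,7,9,0)
  step pc=1: slti  r1, r0, 6  regs=(0,1,9,0)
  step pc=2: bne  r0, r2, L13  cond=T  regs=(0,1,9,0)
  step pc=3: andi  r3, r3, 15  regs=(0,1,9,0)

4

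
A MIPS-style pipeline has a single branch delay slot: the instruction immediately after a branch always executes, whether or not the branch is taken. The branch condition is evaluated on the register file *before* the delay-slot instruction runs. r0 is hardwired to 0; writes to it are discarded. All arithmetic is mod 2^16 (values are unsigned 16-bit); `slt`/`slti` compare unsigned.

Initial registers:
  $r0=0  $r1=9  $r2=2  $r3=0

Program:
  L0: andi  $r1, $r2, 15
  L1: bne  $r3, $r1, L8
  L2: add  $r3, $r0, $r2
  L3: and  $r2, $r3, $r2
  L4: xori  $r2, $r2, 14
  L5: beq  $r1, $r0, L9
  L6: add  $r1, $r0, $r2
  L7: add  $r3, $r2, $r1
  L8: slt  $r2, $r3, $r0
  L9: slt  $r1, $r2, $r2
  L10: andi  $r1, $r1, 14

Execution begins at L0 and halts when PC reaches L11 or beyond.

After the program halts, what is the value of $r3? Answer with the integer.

2

#0 andi  $r1, $r2, 15 ; 0/2/2/0
#1 bne  $r3, $r1, L8 ; 0/2/2/0 ; →target
#2 add  $r3, $r0, $r2 ; 0/2/2/2
#8 slt  $r2, $r3, $r0 ; 0/2/0/2
#9 slt  $r1, $r2, $r2 ; 0/0/0/2
#10 andi  $r1, $r1, 14 ; 0/0/0/2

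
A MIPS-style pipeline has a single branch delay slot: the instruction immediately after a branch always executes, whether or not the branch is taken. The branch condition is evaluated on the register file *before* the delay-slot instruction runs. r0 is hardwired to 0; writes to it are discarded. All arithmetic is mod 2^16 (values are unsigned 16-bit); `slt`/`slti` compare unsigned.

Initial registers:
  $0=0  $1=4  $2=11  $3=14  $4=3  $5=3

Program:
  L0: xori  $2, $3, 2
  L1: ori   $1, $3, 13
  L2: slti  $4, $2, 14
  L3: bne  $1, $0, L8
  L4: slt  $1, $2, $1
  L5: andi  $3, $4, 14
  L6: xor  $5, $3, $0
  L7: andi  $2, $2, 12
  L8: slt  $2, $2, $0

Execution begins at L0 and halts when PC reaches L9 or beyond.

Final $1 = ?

1

[0] xori  $2, $3, 2  →  {$0:0, $1:4, $2:12, $3:14, $4:3, $5:3}
[1] ori   $1, $3, 13  →  {$0:0, $1:15, $2:12, $3:14, $4:3, $5:3}
[2] slti  $4, $2, 14  →  {$0:0, $1:15, $2:12, $3:14, $4:1, $5:3}
[3] bne  $1, $0, L8  →  {$0:0, $1:15, $2:12, $3:14, $4:1, $5:3}  ⟨branch taken⟩
[4] slt  $1, $2, $1  →  {$0:0, $1:1, $2:12, $3:14, $4:1, $5:3}
[8] slt  $2, $2, $0  →  {$0:0, $1:1, $2:0, $3:14, $4:1, $5:3}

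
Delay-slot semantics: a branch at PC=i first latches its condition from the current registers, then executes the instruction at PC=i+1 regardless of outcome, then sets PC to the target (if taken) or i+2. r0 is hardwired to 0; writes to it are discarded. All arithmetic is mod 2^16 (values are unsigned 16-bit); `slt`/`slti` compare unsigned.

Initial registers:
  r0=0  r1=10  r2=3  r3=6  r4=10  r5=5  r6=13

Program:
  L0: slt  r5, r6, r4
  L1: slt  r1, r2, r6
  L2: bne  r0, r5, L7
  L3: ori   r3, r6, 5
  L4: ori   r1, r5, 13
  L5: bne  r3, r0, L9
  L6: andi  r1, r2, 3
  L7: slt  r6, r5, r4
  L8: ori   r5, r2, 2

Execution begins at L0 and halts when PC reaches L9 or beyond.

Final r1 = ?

PC=0  slt  r5, r6, r4        | r0=0 r1=10 r2=3 r3=6 r4=10 r5=0 r6=13
PC=1  slt  r1, r2, r6        | r0=0 r1=1 r2=3 r3=6 r4=10 r5=0 r6=13
PC=2  bne  r0, r5, L7        | r0=0 r1=1 r2=3 r3=6 r4=10 r5=0 r6=13  [not taken]
PC=3  ori   r3, r6, 5        | r0=0 r1=1 r2=3 r3=13 r4=10 r5=0 r6=13
PC=4  ori   r1, r5, 13       | r0=0 r1=13 r2=3 r3=13 r4=10 r5=0 r6=13
PC=5  bne  r3, r0, L9        | r0=0 r1=13 r2=3 r3=13 r4=10 r5=0 r6=13  [TAKEN]
PC=6  andi  r1, r2, 3        | r0=0 r1=3 r2=3 r3=13 r4=10 r5=0 r6=13

3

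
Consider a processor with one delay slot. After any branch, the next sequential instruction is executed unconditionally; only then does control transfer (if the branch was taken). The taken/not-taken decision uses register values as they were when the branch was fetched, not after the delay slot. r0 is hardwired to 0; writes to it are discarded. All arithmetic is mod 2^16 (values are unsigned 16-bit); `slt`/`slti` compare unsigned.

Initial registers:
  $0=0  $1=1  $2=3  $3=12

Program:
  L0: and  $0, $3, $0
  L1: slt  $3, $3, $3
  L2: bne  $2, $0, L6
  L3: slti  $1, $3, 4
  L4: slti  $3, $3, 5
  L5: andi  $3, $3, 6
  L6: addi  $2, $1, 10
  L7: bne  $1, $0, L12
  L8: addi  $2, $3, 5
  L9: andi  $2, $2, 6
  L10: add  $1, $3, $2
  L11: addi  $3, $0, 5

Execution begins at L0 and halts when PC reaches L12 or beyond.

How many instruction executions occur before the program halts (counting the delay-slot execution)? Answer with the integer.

7

[0] and  $0, $3, $0  →  {$0:0, $1:1, $2:3, $3:12}
[1] slt  $3, $3, $3  →  {$0:0, $1:1, $2:3, $3:0}
[2] bne  $2, $0, L6  →  {$0:0, $1:1, $2:3, $3:0}  ⟨branch taken⟩
[3] slti  $1, $3, 4  →  {$0:0, $1:1, $2:3, $3:0}
[6] addi  $2, $1, 10  →  {$0:0, $1:1, $2:11, $3:0}
[7] bne  $1, $0, L12  →  {$0:0, $1:1, $2:11, $3:0}  ⟨branch taken⟩
[8] addi  $2, $3, 5  →  {$0:0, $1:1, $2:5, $3:0}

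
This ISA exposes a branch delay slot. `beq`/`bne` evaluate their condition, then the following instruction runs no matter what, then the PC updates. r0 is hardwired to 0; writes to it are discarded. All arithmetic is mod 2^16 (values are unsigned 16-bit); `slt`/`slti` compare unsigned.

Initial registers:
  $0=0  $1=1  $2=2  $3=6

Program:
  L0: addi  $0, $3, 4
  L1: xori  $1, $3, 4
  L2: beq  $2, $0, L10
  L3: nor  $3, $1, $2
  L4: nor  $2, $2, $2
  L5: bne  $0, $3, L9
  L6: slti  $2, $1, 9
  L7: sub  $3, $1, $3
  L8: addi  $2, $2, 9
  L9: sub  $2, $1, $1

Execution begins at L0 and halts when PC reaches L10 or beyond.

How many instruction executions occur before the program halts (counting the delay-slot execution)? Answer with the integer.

8

  step pc=0: addi  $0, $3, 4  regs=(0,1,2,6)
  step pc=1: xori  $1, $3, 4  regs=(0,2,2,6)
  step pc=2: beq  $2, $0, L10  cond=F  regs=(0,2,2,6)
  step pc=3: nor  $3, $1, $2  regs=(0,2,2,65533)
  step pc=4: nor  $2, $2, $2  regs=(0,2,65533,65533)
  step pc=5: bne  $0, $3, L9  cond=T  regs=(0,2,65533,65533)
  step pc=6: slti  $2, $1, 9  regs=(0,2,1,65533)
  step pc=9: sub  $2, $1, $1  regs=(0,2,0,65533)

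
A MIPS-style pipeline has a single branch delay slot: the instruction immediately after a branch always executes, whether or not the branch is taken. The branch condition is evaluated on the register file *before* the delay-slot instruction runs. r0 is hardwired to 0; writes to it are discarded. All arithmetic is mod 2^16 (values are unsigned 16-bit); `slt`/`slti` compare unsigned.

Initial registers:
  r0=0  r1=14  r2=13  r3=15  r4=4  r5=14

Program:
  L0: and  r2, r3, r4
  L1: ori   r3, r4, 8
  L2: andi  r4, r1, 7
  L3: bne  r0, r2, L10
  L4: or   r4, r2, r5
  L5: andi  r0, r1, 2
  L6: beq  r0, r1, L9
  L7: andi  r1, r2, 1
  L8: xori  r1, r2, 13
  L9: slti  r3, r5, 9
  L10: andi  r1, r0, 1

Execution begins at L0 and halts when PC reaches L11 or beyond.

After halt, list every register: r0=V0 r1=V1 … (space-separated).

  step pc=0: and  r2, r3, r4  regs=(0,14,4,15,4,14)
  step pc=1: ori   r3, r4, 8  regs=(0,14,4,12,4,14)
  step pc=2: andi  r4, r1, 7  regs=(0,14,4,12,6,14)
  step pc=3: bne  r0, r2, L10  cond=T  regs=(0,14,4,12,6,14)
  step pc=4: or   r4, r2, r5  regs=(0,14,4,12,14,14)
  step pc=10: andi  r1, r0, 1  regs=(0,0,4,12,14,14)

r0=0 r1=0 r2=4 r3=12 r4=14 r5=14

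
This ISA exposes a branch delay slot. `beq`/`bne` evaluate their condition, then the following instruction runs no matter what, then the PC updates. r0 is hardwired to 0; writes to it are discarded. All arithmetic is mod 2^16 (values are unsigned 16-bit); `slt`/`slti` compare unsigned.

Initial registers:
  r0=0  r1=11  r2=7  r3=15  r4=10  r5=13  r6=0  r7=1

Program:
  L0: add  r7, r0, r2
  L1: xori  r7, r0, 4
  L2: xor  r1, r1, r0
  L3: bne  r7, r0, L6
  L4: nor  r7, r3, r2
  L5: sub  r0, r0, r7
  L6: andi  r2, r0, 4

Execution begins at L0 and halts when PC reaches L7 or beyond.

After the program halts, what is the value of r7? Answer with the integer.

#0 add  r7, r0, r2 ; 0/11/7/15/10/13/0/7
#1 xori  r7, r0, 4 ; 0/11/7/15/10/13/0/4
#2 xor  r1, r1, r0 ; 0/11/7/15/10/13/0/4
#3 bne  r7, r0, L6 ; 0/11/7/15/10/13/0/4 ; →target
#4 nor  r7, r3, r2 ; 0/11/7/15/10/13/0/65520
#6 andi  r2, r0, 4 ; 0/11/0/15/10/13/0/65520

65520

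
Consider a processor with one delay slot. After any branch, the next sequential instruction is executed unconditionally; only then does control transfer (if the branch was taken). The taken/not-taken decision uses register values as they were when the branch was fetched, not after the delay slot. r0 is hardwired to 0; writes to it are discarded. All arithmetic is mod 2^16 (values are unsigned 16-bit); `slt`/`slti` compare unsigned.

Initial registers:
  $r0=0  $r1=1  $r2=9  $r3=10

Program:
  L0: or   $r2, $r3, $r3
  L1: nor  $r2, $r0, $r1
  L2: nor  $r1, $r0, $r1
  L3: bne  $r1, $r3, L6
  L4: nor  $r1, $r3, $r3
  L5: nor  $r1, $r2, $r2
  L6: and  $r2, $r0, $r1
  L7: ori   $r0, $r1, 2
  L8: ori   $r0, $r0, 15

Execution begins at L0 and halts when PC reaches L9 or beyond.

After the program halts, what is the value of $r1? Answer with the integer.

  step pc=0: or   $r2, $r3, $r3  regs=(0,1,10,10)
  step pc=1: nor  $r2, $r0, $r1  regs=(0,1,65534,10)
  step pc=2: nor  $r1, $r0, $r1  regs=(0,65534,65534,10)
  step pc=3: bne  $r1, $r3, L6  cond=T  regs=(0,65534,65534,10)
  step pc=4: nor  $r1, $r3, $r3  regs=(0,65525,65534,10)
  step pc=6: and  $r2, $r0, $r1  regs=(0,65525,0,10)
  step pc=7: ori   $r0, $r1, 2  regs=(0,65525,0,10)
  step pc=8: ori   $r0, $r0, 15  regs=(0,65525,0,10)

65525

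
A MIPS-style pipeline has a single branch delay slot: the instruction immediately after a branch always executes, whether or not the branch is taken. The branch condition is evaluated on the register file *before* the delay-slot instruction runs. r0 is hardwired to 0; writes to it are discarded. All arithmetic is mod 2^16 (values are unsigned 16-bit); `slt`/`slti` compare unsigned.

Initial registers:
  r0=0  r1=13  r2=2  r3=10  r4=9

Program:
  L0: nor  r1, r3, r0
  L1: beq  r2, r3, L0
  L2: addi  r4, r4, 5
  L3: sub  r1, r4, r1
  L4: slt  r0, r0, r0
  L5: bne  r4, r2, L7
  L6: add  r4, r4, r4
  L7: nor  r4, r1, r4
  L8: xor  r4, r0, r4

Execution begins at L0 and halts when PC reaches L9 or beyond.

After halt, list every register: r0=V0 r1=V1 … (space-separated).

#0 nor  r1, r3, r0 ; 0/65525/2/10/9
#1 beq  r2, r3, L0 ; 0/65525/2/10/9 ; →fallthru
#2 addi  r4, r4, 5 ; 0/65525/2/10/14
#3 sub  r1, r4, r1 ; 0/25/2/10/14
#4 slt  r0, r0, r0 ; 0/25/2/10/14
#5 bne  r4, r2, L7 ; 0/25/2/10/14 ; →target
#6 add  r4, r4, r4 ; 0/25/2/10/28
#7 nor  r4, r1, r4 ; 0/25/2/10/65506
#8 xor  r4, r0, r4 ; 0/25/2/10/65506

r0=0 r1=25 r2=2 r3=10 r4=65506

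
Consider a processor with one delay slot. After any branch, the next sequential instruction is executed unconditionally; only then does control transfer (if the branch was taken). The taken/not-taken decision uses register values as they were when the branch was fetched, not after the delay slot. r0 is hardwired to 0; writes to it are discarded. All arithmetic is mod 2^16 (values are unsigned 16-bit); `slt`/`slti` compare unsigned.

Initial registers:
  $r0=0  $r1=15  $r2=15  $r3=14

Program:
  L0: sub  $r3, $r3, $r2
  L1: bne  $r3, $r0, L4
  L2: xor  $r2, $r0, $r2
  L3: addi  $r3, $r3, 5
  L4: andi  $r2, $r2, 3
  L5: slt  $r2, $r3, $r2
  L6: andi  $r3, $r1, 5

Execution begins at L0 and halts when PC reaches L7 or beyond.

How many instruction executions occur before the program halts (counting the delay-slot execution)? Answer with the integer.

6

#0 sub  $r3, $r3, $r2 ; 0/15/15/65535
#1 bne  $r3, $r0, L4 ; 0/15/15/65535 ; →target
#2 xor  $r2, $r0, $r2 ; 0/15/15/65535
#4 andi  $r2, $r2, 3 ; 0/15/3/65535
#5 slt  $r2, $r3, $r2 ; 0/15/0/65535
#6 andi  $r3, $r1, 5 ; 0/15/0/5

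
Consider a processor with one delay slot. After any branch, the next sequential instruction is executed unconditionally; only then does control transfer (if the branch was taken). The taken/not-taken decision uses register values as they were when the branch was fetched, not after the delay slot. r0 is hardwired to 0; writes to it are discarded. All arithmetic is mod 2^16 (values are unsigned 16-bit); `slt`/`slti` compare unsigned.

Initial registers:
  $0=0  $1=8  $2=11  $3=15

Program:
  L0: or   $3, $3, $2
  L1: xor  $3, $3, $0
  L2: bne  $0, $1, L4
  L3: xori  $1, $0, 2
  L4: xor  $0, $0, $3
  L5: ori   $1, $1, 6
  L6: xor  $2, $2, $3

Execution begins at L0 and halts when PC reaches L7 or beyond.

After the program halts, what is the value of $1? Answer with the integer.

6

#0 or   $3, $3, $2 ; 0/8/11/15
#1 xor  $3, $3, $0 ; 0/8/11/15
#2 bne  $0, $1, L4 ; 0/8/11/15 ; →target
#3 xori  $1, $0, 2 ; 0/2/11/15
#4 xor  $0, $0, $3 ; 0/2/11/15
#5 ori   $1, $1, 6 ; 0/6/11/15
#6 xor  $2, $2, $3 ; 0/6/4/15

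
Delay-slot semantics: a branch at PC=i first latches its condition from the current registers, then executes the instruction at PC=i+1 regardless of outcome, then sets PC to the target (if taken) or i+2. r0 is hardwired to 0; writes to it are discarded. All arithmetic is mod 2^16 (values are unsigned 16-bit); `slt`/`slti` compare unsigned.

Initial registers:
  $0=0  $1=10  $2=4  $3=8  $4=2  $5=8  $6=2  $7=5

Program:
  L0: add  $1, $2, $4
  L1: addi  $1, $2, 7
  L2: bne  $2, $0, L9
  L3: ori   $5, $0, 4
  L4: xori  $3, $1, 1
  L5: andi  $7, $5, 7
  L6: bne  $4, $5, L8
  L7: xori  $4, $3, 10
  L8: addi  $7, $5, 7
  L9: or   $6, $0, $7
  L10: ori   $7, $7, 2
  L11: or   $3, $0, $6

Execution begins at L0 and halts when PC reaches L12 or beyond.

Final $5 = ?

4

  step pc=0: add  $1, $2, $4  regs=(0,6,4,8,2,8,2,5)
  step pc=1: addi  $1, $2, 7  regs=(0,11,4,8,2,8,2,5)
  step pc=2: bne  $2, $0, L9  cond=T  regs=(0,11,4,8,2,8,2,5)
  step pc=3: ori   $5, $0, 4  regs=(0,11,4,8,2,4,2,5)
  step pc=9: or   $6, $0, $7  regs=(0,11,4,8,2,4,5,5)
  step pc=10: ori   $7, $7, 2  regs=(0,11,4,8,2,4,5,7)
  step pc=11: or   $3, $0, $6  regs=(0,11,4,5,2,4,5,7)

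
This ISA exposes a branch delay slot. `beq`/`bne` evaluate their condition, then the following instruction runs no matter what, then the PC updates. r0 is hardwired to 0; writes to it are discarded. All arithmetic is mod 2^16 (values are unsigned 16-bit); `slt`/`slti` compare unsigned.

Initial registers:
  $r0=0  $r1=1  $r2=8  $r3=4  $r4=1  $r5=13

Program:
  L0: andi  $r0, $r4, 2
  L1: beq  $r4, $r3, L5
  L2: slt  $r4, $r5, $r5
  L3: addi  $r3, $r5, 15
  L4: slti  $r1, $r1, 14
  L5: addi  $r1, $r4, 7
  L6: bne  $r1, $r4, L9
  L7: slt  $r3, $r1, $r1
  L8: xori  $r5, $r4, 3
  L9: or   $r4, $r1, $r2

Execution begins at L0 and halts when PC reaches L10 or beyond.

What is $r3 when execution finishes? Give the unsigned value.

0

[0] andi  $r0, $r4, 2  →  {$r0:0, $r1:1, $r2:8, $r3:4, $r4:1, $r5:13}
[1] beq  $r4, $r3, L5  →  {$r0:0, $r1:1, $r2:8, $r3:4, $r4:1, $r5:13}  ⟨branch fallthrough⟩
[2] slt  $r4, $r5, $r5  →  {$r0:0, $r1:1, $r2:8, $r3:4, $r4:0, $r5:13}
[3] addi  $r3, $r5, 15  →  {$r0:0, $r1:1, $r2:8, $r3:28, $r4:0, $r5:13}
[4] slti  $r1, $r1, 14  →  {$r0:0, $r1:1, $r2:8, $r3:28, $r4:0, $r5:13}
[5] addi  $r1, $r4, 7  →  {$r0:0, $r1:7, $r2:8, $r3:28, $r4:0, $r5:13}
[6] bne  $r1, $r4, L9  →  {$r0:0, $r1:7, $r2:8, $r3:28, $r4:0, $r5:13}  ⟨branch taken⟩
[7] slt  $r3, $r1, $r1  →  {$r0:0, $r1:7, $r2:8, $r3:0, $r4:0, $r5:13}
[9] or   $r4, $r1, $r2  →  {$r0:0, $r1:7, $r2:8, $r3:0, $r4:15, $r5:13}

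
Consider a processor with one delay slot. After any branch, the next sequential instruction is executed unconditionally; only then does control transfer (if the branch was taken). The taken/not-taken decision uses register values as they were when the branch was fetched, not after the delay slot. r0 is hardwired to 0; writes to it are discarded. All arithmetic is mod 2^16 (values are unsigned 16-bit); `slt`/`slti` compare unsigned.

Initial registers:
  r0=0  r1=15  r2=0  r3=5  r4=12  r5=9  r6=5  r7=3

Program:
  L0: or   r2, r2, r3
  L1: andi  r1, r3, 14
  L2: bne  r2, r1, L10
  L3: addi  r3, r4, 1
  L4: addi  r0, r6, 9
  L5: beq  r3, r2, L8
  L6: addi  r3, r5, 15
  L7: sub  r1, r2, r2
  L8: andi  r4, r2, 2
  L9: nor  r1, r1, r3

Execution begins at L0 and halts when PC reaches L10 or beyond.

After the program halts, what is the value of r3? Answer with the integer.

13

[0] or   r2, r2, r3  →  {r0:0, r1:15, r2:5, r3:5, r4:12, r5:9, r6:5, r7:3}
[1] andi  r1, r3, 14  →  {r0:0, r1:4, r2:5, r3:5, r4:12, r5:9, r6:5, r7:3}
[2] bne  r2, r1, L10  →  {r0:0, r1:4, r2:5, r3:5, r4:12, r5:9, r6:5, r7:3}  ⟨branch taken⟩
[3] addi  r3, r4, 1  →  {r0:0, r1:4, r2:5, r3:13, r4:12, r5:9, r6:5, r7:3}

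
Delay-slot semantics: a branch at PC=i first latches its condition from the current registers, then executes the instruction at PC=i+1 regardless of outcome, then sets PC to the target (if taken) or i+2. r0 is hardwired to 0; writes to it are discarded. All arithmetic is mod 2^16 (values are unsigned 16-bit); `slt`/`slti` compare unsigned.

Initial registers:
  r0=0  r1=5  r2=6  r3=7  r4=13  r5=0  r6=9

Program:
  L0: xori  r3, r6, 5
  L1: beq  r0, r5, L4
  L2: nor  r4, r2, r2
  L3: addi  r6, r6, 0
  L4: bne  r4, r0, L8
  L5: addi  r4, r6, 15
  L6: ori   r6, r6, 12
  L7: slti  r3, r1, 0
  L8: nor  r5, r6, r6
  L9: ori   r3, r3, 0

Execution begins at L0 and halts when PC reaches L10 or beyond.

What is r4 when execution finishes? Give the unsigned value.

  step pc=0: xori  r3, r6, 5  regs=(0,5,6,12,13,0,9)
  step pc=1: beq  r0, r5, L4  cond=T  regs=(0,5,6,12,13,0,9)
  step pc=2: nor  r4, r2, r2  regs=(0,5,6,12,65529,0,9)
  step pc=4: bne  r4, r0, L8  cond=T  regs=(0,5,6,12,65529,0,9)
  step pc=5: addi  r4, r6, 15  regs=(0,5,6,12,24,0,9)
  step pc=8: nor  r5, r6, r6  regs=(0,5,6,12,24,65526,9)
  step pc=9: ori   r3, r3, 0  regs=(0,5,6,12,24,65526,9)

24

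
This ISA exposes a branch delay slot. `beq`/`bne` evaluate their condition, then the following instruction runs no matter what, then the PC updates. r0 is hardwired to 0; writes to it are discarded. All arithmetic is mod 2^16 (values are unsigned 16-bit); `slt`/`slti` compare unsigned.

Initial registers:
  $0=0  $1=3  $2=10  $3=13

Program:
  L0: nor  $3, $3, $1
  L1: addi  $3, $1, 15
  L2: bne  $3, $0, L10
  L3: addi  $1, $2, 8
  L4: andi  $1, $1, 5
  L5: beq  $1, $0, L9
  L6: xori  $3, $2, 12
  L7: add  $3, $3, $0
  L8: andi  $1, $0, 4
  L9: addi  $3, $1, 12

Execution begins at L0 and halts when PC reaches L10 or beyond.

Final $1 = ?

18

[0] nor  $3, $3, $1  →  {$0:0, $1:3, $2:10, $3:65520}
[1] addi  $3, $1, 15  →  {$0:0, $1:3, $2:10, $3:18}
[2] bne  $3, $0, L10  →  {$0:0, $1:3, $2:10, $3:18}  ⟨branch taken⟩
[3] addi  $1, $2, 8  →  {$0:0, $1:18, $2:10, $3:18}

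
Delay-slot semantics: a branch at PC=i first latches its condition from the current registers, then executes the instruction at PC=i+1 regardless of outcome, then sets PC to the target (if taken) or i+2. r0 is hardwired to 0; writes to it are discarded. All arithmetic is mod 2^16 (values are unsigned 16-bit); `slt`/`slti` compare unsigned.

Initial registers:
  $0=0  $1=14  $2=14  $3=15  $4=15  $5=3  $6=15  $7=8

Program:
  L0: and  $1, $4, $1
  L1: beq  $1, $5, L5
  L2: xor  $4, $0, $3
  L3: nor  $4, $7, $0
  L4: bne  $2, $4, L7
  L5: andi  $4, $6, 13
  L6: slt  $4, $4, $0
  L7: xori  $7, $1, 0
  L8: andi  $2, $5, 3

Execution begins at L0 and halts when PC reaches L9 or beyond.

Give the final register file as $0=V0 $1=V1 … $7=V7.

$0=0 $1=14 $2=3 $3=15 $4=13 $5=3 $6=15 $7=14

#0 and  $1, $4, $1 ; 0/14/14/15/15/3/15/8
#1 beq  $1, $5, L5 ; 0/14/14/15/15/3/15/8 ; →fallthru
#2 xor  $4, $0, $3 ; 0/14/14/15/15/3/15/8
#3 nor  $4, $7, $0 ; 0/14/14/15/65527/3/15/8
#4 bne  $2, $4, L7 ; 0/14/14/15/65527/3/15/8 ; →target
#5 andi  $4, $6, 13 ; 0/14/14/15/13/3/15/8
#7 xori  $7, $1, 0 ; 0/14/14/15/13/3/15/14
#8 andi  $2, $5, 3 ; 0/14/3/15/13/3/15/14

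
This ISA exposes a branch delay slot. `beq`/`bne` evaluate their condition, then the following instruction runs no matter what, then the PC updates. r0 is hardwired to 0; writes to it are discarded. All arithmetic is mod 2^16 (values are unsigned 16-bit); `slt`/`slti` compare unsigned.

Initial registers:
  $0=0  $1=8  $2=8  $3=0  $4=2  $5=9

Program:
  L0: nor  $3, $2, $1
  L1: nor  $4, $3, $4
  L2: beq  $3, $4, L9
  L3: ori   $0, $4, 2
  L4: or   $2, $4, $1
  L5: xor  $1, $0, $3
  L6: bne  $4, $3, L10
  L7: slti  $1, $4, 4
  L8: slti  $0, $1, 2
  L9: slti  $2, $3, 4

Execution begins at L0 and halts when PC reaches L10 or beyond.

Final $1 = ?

0

#0 nor  $3, $2, $1 ; 0/8/8/65527/2/9
#1 nor  $4, $3, $4 ; 0/8/8/65527/8/9
#2 beq  $3, $4, L9 ; 0/8/8/65527/8/9 ; →fallthru
#3 ori   $0, $4, 2 ; 0/8/8/65527/8/9
#4 or   $2, $4, $1 ; 0/8/8/65527/8/9
#5 xor  $1, $0, $3 ; 0/65527/8/65527/8/9
#6 bne  $4, $3, L10 ; 0/65527/8/65527/8/9 ; →target
#7 slti  $1, $4, 4 ; 0/0/8/65527/8/9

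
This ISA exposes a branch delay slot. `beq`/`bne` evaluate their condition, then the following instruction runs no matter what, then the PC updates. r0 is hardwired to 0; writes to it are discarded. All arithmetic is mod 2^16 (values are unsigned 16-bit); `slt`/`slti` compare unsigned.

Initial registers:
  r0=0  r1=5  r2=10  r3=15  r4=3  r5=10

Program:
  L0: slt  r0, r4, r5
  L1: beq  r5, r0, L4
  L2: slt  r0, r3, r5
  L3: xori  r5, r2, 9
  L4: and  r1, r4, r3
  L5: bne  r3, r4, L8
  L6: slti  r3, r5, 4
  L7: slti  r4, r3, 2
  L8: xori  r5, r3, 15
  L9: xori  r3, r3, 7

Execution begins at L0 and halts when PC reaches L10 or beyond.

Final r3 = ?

  step pc=0: slt  r0, r4, r5  regs=(0,5,10,15,3,10)
  step pc=1: beq  r5, r0, L4  cond=F  regs=(0,5,10,15,3,10)
  step pc=2: slt  r0, r3, r5  regs=(0,5,10,15,3,10)
  step pc=3: xori  r5, r2, 9  regs=(0,5,10,15,3,3)
  step pc=4: and  r1, r4, r3  regs=(0,3,10,15,3,3)
  step pc=5: bne  r3, r4, L8  cond=T  regs=(0,3,10,15,3,3)
  step pc=6: slti  r3, r5, 4  regs=(0,3,10,1,3,3)
  step pc=8: xori  r5, r3, 15  regs=(0,3,10,1,3,14)
  step pc=9: xori  r3, r3, 7  regs=(0,3,10,6,3,14)

6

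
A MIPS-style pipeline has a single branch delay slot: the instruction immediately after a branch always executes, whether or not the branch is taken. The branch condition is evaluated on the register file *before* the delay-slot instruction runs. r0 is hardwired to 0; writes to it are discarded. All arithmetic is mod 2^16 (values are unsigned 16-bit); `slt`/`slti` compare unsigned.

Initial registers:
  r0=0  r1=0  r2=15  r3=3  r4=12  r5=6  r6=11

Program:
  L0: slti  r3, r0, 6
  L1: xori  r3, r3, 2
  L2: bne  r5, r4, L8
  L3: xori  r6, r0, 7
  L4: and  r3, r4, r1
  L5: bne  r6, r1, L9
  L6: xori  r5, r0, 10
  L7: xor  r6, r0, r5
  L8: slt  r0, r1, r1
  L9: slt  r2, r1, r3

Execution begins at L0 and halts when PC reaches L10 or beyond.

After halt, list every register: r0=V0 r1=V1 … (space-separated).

r0=0 r1=0 r2=1 r3=3 r4=12 r5=6 r6=7

[0] slti  r3, r0, 6  →  {r0:0, r1:0, r2:15, r3:1, r4:12, r5:6, r6:11}
[1] xori  r3, r3, 2  →  {r0:0, r1:0, r2:15, r3:3, r4:12, r5:6, r6:11}
[2] bne  r5, r4, L8  →  {r0:0, r1:0, r2:15, r3:3, r4:12, r5:6, r6:11}  ⟨branch taken⟩
[3] xori  r6, r0, 7  →  {r0:0, r1:0, r2:15, r3:3, r4:12, r5:6, r6:7}
[8] slt  r0, r1, r1  →  {r0:0, r1:0, r2:15, r3:3, r4:12, r5:6, r6:7}
[9] slt  r2, r1, r3  →  {r0:0, r1:0, r2:1, r3:3, r4:12, r5:6, r6:7}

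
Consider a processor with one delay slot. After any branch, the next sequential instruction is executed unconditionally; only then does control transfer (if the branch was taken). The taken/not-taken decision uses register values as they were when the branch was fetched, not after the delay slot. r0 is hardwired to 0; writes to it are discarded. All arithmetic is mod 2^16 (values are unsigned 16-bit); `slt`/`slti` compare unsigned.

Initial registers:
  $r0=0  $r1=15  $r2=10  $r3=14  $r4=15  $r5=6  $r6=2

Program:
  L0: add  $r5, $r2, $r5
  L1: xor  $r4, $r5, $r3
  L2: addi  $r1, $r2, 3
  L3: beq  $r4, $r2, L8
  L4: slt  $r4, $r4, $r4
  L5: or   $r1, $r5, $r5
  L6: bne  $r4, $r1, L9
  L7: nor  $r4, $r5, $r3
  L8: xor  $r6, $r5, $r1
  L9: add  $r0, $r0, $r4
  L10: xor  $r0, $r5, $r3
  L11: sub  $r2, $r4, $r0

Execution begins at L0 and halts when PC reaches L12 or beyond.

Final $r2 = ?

  step pc=0: add  $r5, $r2, $r5  regs=(0,15,10,14,15,16,2)
  step pc=1: xor  $r4, $r5, $r3  regs=(0,15,10,14,30,16,2)
  step pc=2: addi  $r1, $r2, 3  regs=(0,13,10,14,30,16,2)
  step pc=3: beq  $r4, $r2, L8  cond=F  regs=(0,13,10,14,30,16,2)
  step pc=4: slt  $r4, $r4, $r4  regs=(0,13,10,14,0,16,2)
  step pc=5: or   $r1, $r5, $r5  regs=(0,16,10,14,0,16,2)
  step pc=6: bne  $r4, $r1, L9  cond=T  regs=(0,16,10,14,0,16,2)
  step pc=7: nor  $r4, $r5, $r3  regs=(0,16,10,14,65505,16,2)
  step pc=9: add  $r0, $r0, $r4  regs=(0,16,10,14,65505,16,2)
  step pc=10: xor  $r0, $r5, $r3  regs=(0,16,10,14,65505,16,2)
  step pc=11: sub  $r2, $r4, $r0  regs=(0,16,65505,14,65505,16,2)

65505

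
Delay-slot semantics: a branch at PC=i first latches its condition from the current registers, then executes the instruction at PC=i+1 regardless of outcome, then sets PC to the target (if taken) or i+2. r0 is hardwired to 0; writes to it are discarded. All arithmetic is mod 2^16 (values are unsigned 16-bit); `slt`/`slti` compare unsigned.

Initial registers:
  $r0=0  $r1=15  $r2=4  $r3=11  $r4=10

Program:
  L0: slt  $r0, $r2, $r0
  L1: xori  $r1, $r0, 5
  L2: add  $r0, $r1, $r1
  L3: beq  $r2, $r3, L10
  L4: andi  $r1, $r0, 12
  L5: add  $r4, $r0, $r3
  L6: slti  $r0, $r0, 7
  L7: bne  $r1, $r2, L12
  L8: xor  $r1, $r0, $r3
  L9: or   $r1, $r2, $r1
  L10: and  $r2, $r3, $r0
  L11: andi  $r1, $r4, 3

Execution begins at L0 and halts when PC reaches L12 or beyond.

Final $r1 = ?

11

  step pc=0: slt  $r0, $r2, $r0  regs=(0,15,4,11,10)
  step pc=1: xori  $r1, $r0, 5  regs=(0,5,4,11,10)
  step pc=2: add  $r0, $r1, $r1  regs=(0,5,4,11,10)
  step pc=3: beq  $r2, $r3, L10  cond=F  regs=(0,5,4,11,10)
  step pc=4: andi  $r1, $r0, 12  regs=(0,0,4,11,10)
  step pc=5: add  $r4, $r0, $r3  regs=(0,0,4,11,11)
  step pc=6: slti  $r0, $r0, 7  regs=(0,0,4,11,11)
  step pc=7: bne  $r1, $r2, L12  cond=T  regs=(0,0,4,11,11)
  step pc=8: xor  $r1, $r0, $r3  regs=(0,11,4,11,11)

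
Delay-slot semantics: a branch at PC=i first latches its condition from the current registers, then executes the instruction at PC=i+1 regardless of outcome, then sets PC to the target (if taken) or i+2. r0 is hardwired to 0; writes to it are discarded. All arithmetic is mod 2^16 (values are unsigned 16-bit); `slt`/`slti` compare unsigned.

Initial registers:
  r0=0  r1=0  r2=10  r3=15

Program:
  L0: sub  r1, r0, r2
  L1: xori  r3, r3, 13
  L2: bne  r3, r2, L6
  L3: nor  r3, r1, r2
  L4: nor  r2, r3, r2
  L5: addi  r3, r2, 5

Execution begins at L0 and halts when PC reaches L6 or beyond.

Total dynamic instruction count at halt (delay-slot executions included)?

4

[0] sub  r1, r0, r2  →  {r0:0, r1:65526, r2:10, r3:15}
[1] xori  r3, r3, 13  →  {r0:0, r1:65526, r2:10, r3:2}
[2] bne  r3, r2, L6  →  {r0:0, r1:65526, r2:10, r3:2}  ⟨branch taken⟩
[3] nor  r3, r1, r2  →  {r0:0, r1:65526, r2:10, r3:1}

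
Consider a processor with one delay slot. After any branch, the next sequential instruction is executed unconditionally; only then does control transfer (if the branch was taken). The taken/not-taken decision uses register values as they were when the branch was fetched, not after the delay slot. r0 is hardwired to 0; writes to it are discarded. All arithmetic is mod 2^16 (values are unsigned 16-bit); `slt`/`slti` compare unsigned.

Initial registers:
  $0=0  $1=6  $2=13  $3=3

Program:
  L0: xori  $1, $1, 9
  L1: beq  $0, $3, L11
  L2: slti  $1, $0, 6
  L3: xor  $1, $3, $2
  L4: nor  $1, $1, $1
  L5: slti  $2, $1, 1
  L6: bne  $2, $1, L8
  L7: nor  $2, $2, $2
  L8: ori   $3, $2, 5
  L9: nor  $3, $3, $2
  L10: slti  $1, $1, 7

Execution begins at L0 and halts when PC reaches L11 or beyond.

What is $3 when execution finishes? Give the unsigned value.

#0 xori  $1, $1, 9 ; 0/15/13/3
#1 beq  $0, $3, L11 ; 0/15/13/3 ; →fallthru
#2 slti  $1, $0, 6 ; 0/1/13/3
#3 xor  $1, $3, $2 ; 0/14/13/3
#4 nor  $1, $1, $1 ; 0/65521/13/3
#5 slti  $2, $1, 1 ; 0/65521/0/3
#6 bne  $2, $1, L8 ; 0/65521/0/3 ; →target
#7 nor  $2, $2, $2 ; 0/65521/65535/3
#8 ori   $3, $2, 5 ; 0/65521/65535/65535
#9 nor  $3, $3, $2 ; 0/65521/65535/0
#10 slti  $1, $1, 7 ; 0/0/65535/0

0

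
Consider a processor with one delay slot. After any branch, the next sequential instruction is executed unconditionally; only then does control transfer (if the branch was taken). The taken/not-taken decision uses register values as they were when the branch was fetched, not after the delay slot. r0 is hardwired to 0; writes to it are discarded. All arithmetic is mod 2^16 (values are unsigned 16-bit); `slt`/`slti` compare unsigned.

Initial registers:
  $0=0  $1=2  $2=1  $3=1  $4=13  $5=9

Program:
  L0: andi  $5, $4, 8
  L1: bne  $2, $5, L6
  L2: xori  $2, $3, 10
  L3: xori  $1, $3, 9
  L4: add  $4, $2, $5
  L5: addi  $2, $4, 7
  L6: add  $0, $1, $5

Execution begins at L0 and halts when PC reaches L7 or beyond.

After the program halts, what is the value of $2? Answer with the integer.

11

[0] andi  $5, $4, 8  →  {$0:0, $1:2, $2:1, $3:1, $4:13, $5:8}
[1] bne  $2, $5, L6  →  {$0:0, $1:2, $2:1, $3:1, $4:13, $5:8}  ⟨branch taken⟩
[2] xori  $2, $3, 10  →  {$0:0, $1:2, $2:11, $3:1, $4:13, $5:8}
[6] add  $0, $1, $5  →  {$0:0, $1:2, $2:11, $3:1, $4:13, $5:8}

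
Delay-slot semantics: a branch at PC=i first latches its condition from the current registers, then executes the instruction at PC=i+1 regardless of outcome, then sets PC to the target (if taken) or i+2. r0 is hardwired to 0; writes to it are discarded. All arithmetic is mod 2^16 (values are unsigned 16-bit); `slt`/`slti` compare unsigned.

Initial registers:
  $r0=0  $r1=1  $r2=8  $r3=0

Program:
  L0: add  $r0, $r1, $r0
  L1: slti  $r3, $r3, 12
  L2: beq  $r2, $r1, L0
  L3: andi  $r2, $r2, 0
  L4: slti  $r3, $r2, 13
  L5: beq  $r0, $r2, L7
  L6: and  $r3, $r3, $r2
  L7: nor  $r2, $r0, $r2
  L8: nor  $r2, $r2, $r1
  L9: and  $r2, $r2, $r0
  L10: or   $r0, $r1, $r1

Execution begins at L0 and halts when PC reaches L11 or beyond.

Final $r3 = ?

PC=0  add  $r0, $r1, $r0     | $r0=0 $r1=1 $r2=8 $r3=0
PC=1  slti  $r3, $r3, 12     | $r0=0 $r1=1 $r2=8 $r3=1
PC=2  beq  $r2, $r1, L0      | $r0=0 $r1=1 $r2=8 $r3=1  [not taken]
PC=3  andi  $r2, $r2, 0      | $r0=0 $r1=1 $r2=0 $r3=1
PC=4  slti  $r3, $r2, 13     | $r0=0 $r1=1 $r2=0 $r3=1
PC=5  beq  $r0, $r2, L7      | $r0=0 $r1=1 $r2=0 $r3=1  [TAKEN]
PC=6  and  $r3, $r3, $r2     | $r0=0 $r1=1 $r2=0 $r3=0
PC=7  nor  $r2, $r0, $r2     | $r0=0 $r1=1 $r2=65535 $r3=0
PC=8  nor  $r2, $r2, $r1     | $r0=0 $r1=1 $r2=0 $r3=0
PC=9  and  $r2, $r2, $r0     | $r0=0 $r1=1 $r2=0 $r3=0
PC=10 or   $r0, $r1, $r1     | $r0=0 $r1=1 $r2=0 $r3=0

0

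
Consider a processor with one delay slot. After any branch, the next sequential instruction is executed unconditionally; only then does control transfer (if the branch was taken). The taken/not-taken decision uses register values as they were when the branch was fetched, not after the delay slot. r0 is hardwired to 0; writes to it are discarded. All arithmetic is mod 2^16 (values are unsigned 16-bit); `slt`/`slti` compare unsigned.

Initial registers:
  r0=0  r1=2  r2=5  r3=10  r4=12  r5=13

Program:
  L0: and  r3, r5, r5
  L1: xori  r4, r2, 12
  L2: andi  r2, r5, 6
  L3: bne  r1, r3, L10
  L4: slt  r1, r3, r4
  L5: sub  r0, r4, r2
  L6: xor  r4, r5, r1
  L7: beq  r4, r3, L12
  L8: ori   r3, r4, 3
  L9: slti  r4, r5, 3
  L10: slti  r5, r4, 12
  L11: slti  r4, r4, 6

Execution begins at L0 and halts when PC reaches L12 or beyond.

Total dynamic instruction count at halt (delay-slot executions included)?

7

  step pc=0: and  r3, r5, r5  regs=(0,2,5,13,12,13)
  step pc=1: xori  r4, r2, 12  regs=(0,2,5,13,9,13)
  step pc=2: andi  r2, r5, 6  regs=(0,2,4,13,9,13)
  step pc=3: bne  r1, r3, L10  cond=T  regs=(0,2,4,13,9,13)
  step pc=4: slt  r1, r3, r4  regs=(0,0,4,13,9,13)
  step pc=10: slti  r5, r4, 12  regs=(0,0,4,13,9,1)
  step pc=11: slti  r4, r4, 6  regs=(0,0,4,13,0,1)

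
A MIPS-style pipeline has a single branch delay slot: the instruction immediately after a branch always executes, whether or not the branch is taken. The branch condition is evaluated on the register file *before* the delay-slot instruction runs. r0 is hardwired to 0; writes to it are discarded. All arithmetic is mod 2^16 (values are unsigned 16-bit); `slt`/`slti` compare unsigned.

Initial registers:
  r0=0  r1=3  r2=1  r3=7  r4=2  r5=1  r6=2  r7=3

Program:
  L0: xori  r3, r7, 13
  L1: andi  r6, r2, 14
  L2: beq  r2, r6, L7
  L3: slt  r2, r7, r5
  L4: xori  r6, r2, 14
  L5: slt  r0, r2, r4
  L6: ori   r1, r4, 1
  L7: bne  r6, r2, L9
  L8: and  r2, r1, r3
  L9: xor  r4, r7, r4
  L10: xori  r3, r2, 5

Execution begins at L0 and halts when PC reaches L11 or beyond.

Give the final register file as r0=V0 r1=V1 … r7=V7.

[0] xori  r3, r7, 13  →  {r0:0, r1:3, r2:1, r3:14, r4:2, r5:1, r6:2, r7:3}
[1] andi  r6, r2, 14  →  {r0:0, r1:3, r2:1, r3:14, r4:2, r5:1, r6:0, r7:3}
[2] beq  r2, r6, L7  →  {r0:0, r1:3, r2:1, r3:14, r4:2, r5:1, r6:0, r7:3}  ⟨branch fallthrough⟩
[3] slt  r2, r7, r5  →  {r0:0, r1:3, r2:0, r3:14, r4:2, r5:1, r6:0, r7:3}
[4] xori  r6, r2, 14  →  {r0:0, r1:3, r2:0, r3:14, r4:2, r5:1, r6:14, r7:3}
[5] slt  r0, r2, r4  →  {r0:0, r1:3, r2:0, r3:14, r4:2, r5:1, r6:14, r7:3}
[6] ori   r1, r4, 1  →  {r0:0, r1:3, r2:0, r3:14, r4:2, r5:1, r6:14, r7:3}
[7] bne  r6, r2, L9  →  {r0:0, r1:3, r2:0, r3:14, r4:2, r5:1, r6:14, r7:3}  ⟨branch taken⟩
[8] and  r2, r1, r3  →  {r0:0, r1:3, r2:2, r3:14, r4:2, r5:1, r6:14, r7:3}
[9] xor  r4, r7, r4  →  {r0:0, r1:3, r2:2, r3:14, r4:1, r5:1, r6:14, r7:3}
[10] xori  r3, r2, 5  →  {r0:0, r1:3, r2:2, r3:7, r4:1, r5:1, r6:14, r7:3}

r0=0 r1=3 r2=2 r3=7 r4=1 r5=1 r6=14 r7=3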